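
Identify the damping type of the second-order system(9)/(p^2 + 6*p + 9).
Standard form: ωn²/(p²+2ζωn·p+ωn²) gives ωn=3, ζ=1.
Critically damped (ζ = 1)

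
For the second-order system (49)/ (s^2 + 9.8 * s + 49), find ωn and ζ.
Standard form: ωn²/(s²+2ζωn·s+ωn²).
const=49=ωn² → ωn=7, s coeff=9.8=2ζωn → ζ=0.7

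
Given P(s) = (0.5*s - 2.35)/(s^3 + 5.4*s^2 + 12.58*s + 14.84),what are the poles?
Set denominator = 0: s^3 + 5.4*s^2 + 12.58*s + 14.84 = (s + 2.8)(s^2 + 2.6*s + 5.3) = 0 → Poles: -1.3 + 1.9j, -1.3 - 1.9j, -2.8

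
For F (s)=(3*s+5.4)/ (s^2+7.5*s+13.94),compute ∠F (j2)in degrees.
Substitute s = j*2: F(j2) = 0.443713 - 0.0659659j.
∠F(j2) = atan2(Im, Re) = atan2(-0.0659659, 0.443713) = -8.46°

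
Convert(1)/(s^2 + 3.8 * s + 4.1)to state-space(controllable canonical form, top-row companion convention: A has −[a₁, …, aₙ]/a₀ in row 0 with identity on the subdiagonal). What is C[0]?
Reachable canonical form: C = numerator coefficients (right-aligned, zero-padded to length n).
num = 1, C = [[0, 1]].
C[0] = 0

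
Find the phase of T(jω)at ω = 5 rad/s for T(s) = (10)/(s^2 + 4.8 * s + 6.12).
Substitute s = j*5: T(j5) = -0.202476 - 0.257385j.
∠T(j5) = atan2(Im, Re) = atan2(-0.257385, -0.202476) = -128.19°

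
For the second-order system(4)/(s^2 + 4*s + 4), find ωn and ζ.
Standard form: ωn²/(s²+2ζωn·s+ωn²).
const=4=ωn² → ωn=2, s coeff=4=2ζωn → ζ=1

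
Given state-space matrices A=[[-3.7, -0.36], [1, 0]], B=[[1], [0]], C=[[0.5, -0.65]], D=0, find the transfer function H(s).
H(s) = C(sI - A)⁻¹B + D.
Characteristic polynomial det(sI - A) = s^2 + 3.7*s + 0.36.
Numerator from C·adj(sI-A)·B + D·det(sI-A) = 0.5*s - 0.65.
H(s) = (0.5*s - 0.65)/(s^2 + 3.7*s + 0.36)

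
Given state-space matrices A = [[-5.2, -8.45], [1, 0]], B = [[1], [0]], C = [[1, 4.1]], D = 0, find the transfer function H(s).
H(s) = C(sI - A)⁻¹B + D.
Characteristic polynomial det(sI - A) = s^2 + 5.2*s + 8.45.
Numerator from C·adj(sI-A)·B + D·det(sI-A) = s + 4.1.
H(s) = (s + 4.1)/(s^2 + 5.2*s + 8.45)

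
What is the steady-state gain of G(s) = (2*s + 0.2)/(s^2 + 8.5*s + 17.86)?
DC gain = G(0) = num(0)/den(0) = 0.2/17.86 = 0.0112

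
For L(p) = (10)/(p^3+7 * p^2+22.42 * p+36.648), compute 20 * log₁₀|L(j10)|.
Substitute p = j*10: L(j10) = -0.00636674 + 0.007446j.
|L(j10)| = sqrt(Re² + Im²) = 0.009797.
20*log₁₀(0.009797) = -40.18 dB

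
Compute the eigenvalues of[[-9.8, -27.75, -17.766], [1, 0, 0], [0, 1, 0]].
Eigenvalues solve det(λI - A) = 0.
Characteristic polynomial: λ^3 + 9.8*λ^2 + 27.75*λ + 17.766 = 0.
Factor: (λ + 4.2)(λ + 4.7)(λ + 0.9) = 0.
Roots: -0.9, -4.2, -4.7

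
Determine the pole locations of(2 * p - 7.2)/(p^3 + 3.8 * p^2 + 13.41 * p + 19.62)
Set denominator = 0: p^3 + 3.8*p^2 + 13.41*p + 19.62 = (p + 2)(p^2 + 1.8*p + 9.81) = 0 → Poles: -0.9 + 3j, -0.9 - 3j, -2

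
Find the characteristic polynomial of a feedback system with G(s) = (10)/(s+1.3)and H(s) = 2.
Characteristic poly = G_den * H_den + G_num * H_num = (s + 1.3) + (20) = s + 21.3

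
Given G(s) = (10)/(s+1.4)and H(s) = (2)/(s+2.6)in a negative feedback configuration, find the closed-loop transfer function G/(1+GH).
Closed-loop T = G/(1+GH).
Numerator: G_num * H_den = 10*s + 26.
Denominator: G_den * H_den + G_num * H_num = (s^2 + 4*s + 3.64) + (20) = s^2 + 4*s + 23.64.
T(s) = (10*s + 26)/(s^2 + 4*s + 23.64)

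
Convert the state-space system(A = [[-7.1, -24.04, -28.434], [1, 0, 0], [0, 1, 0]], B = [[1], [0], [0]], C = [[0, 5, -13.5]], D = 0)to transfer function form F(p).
F(p) = C(pI - A)⁻¹B + D.
Characteristic polynomial det(pI - A) = p^3 + 7.1*p^2 + 24.04*p + 28.434.
Numerator from C·adj(pI-A)·B + D·det(pI-A) = 5*p - 13.5.
F(p) = (5*p - 13.5)/(p^3 + 7.1*p^2 + 24.04*p + 28.434)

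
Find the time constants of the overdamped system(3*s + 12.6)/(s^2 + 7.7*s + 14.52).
Overdamped: real poles at -3.3, -4.4. τ = -1/pole → τ₁ = 0.303, τ₂ = 0.2273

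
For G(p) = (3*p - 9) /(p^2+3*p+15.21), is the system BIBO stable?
Denominator: p^2 + 3*p + 15.21. Poles: -1.5 + 3.6j, -1.5 - 3.6j. All Re(p)<0: Yes (stable)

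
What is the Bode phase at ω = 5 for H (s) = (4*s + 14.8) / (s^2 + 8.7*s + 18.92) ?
Substitute s = j*5: H(j5) = 0.404318 - 0.396741j.
∠H(j5) = atan2(Im, Re) = atan2(-0.396741, 0.404318) = -44.46°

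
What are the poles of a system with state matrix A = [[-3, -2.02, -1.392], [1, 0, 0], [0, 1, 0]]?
Eigenvalues solve det(λI - A) = 0.
Characteristic polynomial: λ^3 + 3*λ^2 + 2.02*λ + 1.392 = 0.
Factor: (λ + 2.4)(λ^2 + 0.6*λ + 0.58) = 0.
Roots: -0.3 + 0.7j, -0.3 - 0.7j, -2.4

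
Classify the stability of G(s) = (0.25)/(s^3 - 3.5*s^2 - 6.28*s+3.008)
Denominator: s^3 - 3.5*s^2 - 6.28*s + 3.008 = (s - 4.7)(s - 0.4)(s + 1.6). Poles: -1.6, 0.4, 4.7. Unstable (2 pole(s) in RHP)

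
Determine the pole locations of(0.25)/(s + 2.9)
Set denominator = 0: s + 2.9 = 0 → Poles: -2.9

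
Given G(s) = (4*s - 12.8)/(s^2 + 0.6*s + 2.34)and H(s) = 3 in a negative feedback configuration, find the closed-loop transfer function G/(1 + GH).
Closed-loop T = G/(1+GH).
Numerator: G_num * H_den = 4*s - 12.8.
Denominator: G_den * H_den + G_num * H_num = (s^2 + 0.6*s + 2.34) + (12*s - 38.4) = s^2 + 12.6*s - 36.06.
T(s) = (4*s - 12.8)/(s^2 + 12.6*s - 36.06)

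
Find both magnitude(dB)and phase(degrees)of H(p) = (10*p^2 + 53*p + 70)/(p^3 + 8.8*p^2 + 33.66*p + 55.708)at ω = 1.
Substitute p = j*1: H(j1) = 1.39131 + 0.161163j.
|H| = 20*log₁₀(sqrt(Re²+Im²)) = 2.93 dB.
∠H = atan2(Im, Re) = 6.61°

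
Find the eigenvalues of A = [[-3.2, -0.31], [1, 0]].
Eigenvalues solve det(λI - A) = 0.
Characteristic polynomial: λ^2 + 3.2*λ + 0.31 = 0.
Factor: (λ + 0.1)(λ + 3.1) = 0.
Roots: -0.1, -3.1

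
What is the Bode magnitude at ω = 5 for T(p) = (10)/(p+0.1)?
Substitute p = j*5: T(j5) = 0.039984 - 1.9992j.
|T(j5)| = sqrt(Re² + Im²) = 2.
20*log₁₀(2) = 6.02 dB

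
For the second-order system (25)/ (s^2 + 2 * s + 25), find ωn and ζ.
Standard form: ωn²/(s²+2ζωn·s+ωn²).
const=25=ωn² → ωn=5, s coeff=2=2ζωn → ζ=0.2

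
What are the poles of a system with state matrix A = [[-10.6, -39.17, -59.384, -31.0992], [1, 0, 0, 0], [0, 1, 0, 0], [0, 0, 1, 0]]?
Eigenvalues solve det(λI - A) = 0.
Characteristic polynomial: λ^4 + 10.6*λ^3 + 39.17*λ^2 + 59.384*λ + 31.0992 = 0.
Factor: (λ + 1.9)(λ + 1.2)(λ + 4.4)(λ + 3.1) = 0.
Roots: -1.2, -1.9, -3.1, -4.4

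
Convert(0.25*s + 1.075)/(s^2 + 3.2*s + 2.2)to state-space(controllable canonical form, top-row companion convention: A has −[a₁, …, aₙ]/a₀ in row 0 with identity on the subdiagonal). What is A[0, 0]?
Reachable canonical form for den = s^2 + 3.2*s + 2.2: top row of A = -[a₁,a₂,...,aₙ]/a₀, ones on the subdiagonal, zeros elsewhere.
A = [[-3.2, -2.2], [1, 0]].
A[0,0] = -3.2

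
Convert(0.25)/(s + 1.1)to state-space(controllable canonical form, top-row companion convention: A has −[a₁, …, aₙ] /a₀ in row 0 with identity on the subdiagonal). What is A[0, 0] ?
Reachable canonical form for den = s + 1.1: top row of A = -[a₁,a₂,...,aₙ]/a₀, ones on the subdiagonal, zeros elsewhere.
A = [[-1.1]].
A[0,0] = -1.1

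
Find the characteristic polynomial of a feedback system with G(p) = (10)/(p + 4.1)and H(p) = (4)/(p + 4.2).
Characteristic poly = G_den * H_den + G_num * H_num = (p^2 + 8.3*p + 17.22) + (40) = p^2 + 8.3*p + 57.22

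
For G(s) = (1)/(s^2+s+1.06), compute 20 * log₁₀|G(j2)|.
Substitute s = j*2: G(j2) = -0.232529 - 0.158183j.
|G(j2)| = sqrt(Re² + Im²) = 0.2812.
20*log₁₀(0.2812) = -11.02 dB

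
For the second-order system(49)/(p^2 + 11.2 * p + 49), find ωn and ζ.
Standard form: ωn²/(p²+2ζωn·p+ωn²).
const=49=ωn² → ωn=7, p coeff=11.2=2ζωn → ζ=0.8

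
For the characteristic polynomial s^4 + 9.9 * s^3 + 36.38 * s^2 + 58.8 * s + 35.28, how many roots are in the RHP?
s^4 + 9.9*s^3 + 36.38*s^2 + 58.8*s + 35.28 = (s + 2.1)(s + 2.8)(s + 2)(s + 3). Poles: -2, -2.1, -2.8, -3. RHP poles (Re>0): 0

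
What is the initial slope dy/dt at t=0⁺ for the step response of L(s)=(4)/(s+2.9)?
IVT: y'(0⁺) = lim_{s→∞} s²·Y(s) = lim_{s→∞} s·L(s).
deg(num) = 0, deg(den) = 1, relative degree = 1, so s·L(s) → (leading num)/(leading den) = 4/1 = 4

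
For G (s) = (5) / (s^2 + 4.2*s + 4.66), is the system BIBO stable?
Denominator: s^2 + 4.2*s + 4.66. Poles: -2.1 + 0.5j, -2.1 - 0.5j. All Re(p)<0: Yes (stable)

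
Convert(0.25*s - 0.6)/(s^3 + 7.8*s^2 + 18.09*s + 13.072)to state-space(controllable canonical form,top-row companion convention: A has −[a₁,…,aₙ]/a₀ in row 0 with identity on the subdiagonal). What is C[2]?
Reachable canonical form: C = numerator coefficients (right-aligned, zero-padded to length n).
num = 0.25*s - 0.6, C = [[0, 0.25, -0.6]].
C[2] = -0.6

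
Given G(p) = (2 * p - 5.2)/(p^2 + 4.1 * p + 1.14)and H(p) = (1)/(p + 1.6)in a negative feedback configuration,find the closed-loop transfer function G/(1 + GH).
Closed-loop T = G/(1+GH).
Numerator: G_num * H_den = 2*p^2 - 2*p - 8.32.
Denominator: G_den * H_den + G_num * H_num = (p^3 + 5.7*p^2 + 7.7*p + 1.824) + (2*p - 5.2) = p^3 + 5.7*p^2 + 9.7*p - 3.376.
T(p) = (2*p^2 - 2*p - 8.32)/(p^3 + 5.7*p^2 + 9.7*p - 3.376)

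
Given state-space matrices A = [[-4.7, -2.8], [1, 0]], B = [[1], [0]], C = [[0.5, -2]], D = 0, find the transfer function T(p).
T(p) = C(pI - A)⁻¹B + D.
Characteristic polynomial det(pI - A) = p^2 + 4.7*p + 2.8.
Numerator from C·adj(pI-A)·B + D·det(pI-A) = 0.5*p - 2.
T(p) = (0.5*p - 2)/(p^2 + 4.7*p + 2.8)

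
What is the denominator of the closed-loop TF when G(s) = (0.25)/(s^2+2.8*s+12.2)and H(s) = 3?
Characteristic poly = G_den * H_den + G_num * H_num = (s^2 + 2.8*s + 12.2) + (0.75) = s^2 + 2.8*s + 12.95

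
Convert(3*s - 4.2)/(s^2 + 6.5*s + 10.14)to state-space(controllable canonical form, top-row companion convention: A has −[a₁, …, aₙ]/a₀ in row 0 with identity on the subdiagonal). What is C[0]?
Reachable canonical form: C = numerator coefficients (right-aligned, zero-padded to length n).
num = 3*s - 4.2, C = [[3, -4.2]].
C[0] = 3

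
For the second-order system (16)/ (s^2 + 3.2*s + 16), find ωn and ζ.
Standard form: ωn²/(s²+2ζωn·s+ωn²).
const=16=ωn² → ωn=4, s coeff=3.2=2ζωn → ζ=0.4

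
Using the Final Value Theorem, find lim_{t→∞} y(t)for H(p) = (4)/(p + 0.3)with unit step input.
FVT: lim_{t→∞} y(t) = lim_{p→0} p*Y(p) where Y(p) = H(p)/p.
= lim_{p→0} H(p) = H(0) = num(0)/den(0) = 4/0.3 = 13.33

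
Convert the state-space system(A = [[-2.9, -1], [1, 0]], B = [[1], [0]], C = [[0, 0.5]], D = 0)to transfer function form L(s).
L(s) = C(sI - A)⁻¹B + D.
Characteristic polynomial det(sI - A) = s^2 + 2.9*s + 1.
Numerator from C·adj(sI-A)·B + D·det(sI-A) = 0.5.
L(s) = (0.5)/(s^2 + 2.9*s + 1)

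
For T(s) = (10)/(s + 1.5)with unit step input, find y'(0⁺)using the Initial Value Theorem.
IVT: y'(0⁺) = lim_{s→∞} s²·Y(s) = lim_{s→∞} s·T(s).
deg(num) = 0, deg(den) = 1, relative degree = 1, so s·T(s) → (leading num)/(leading den) = 10/1 = 10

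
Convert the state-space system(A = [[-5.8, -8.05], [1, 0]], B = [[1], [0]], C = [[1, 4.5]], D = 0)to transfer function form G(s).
G(s) = C(sI - A)⁻¹B + D.
Characteristic polynomial det(sI - A) = s^2 + 5.8*s + 8.05.
Numerator from C·adj(sI-A)·B + D·det(sI-A) = s + 4.5.
G(s) = (s + 4.5)/(s^2 + 5.8*s + 8.05)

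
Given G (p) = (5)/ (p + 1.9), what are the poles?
Set denominator = 0: p + 1.9 = 0 → Poles: -1.9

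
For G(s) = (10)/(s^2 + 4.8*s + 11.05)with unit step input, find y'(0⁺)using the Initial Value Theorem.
IVT: y'(0⁺) = lim_{s→∞} s²·Y(s) = lim_{s→∞} s·G(s).
deg(num) = 0, deg(den) = 2, relative degree = 2 ≥ 2, so s·G(s) → 0. Initial slope = 0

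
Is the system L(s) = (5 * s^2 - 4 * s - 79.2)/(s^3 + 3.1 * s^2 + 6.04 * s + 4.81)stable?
Denominator: s^3 + 3.1*s^2 + 6.04*s + 4.81 = (s + 1.3)(s^2 + 1.8*s + 3.7). Poles: -0.9 + 1.7j, -0.9 - 1.7j, -1.3. All Re(p)<0: Yes (stable)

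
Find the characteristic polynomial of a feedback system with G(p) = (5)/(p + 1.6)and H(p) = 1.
Characteristic poly = G_den * H_den + G_num * H_num = (p + 1.6) + (5) = p + 6.6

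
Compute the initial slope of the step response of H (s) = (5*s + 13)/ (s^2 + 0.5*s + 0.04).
IVT: y'(0⁺) = lim_{s→∞} s²·Y(s) = lim_{s→∞} s·H(s).
deg(num) = 1, deg(den) = 2, relative degree = 1, so s·H(s) → (leading num)/(leading den) = 5/1 = 5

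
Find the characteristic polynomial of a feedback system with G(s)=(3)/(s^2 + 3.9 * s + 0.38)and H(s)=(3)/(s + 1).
Characteristic poly = G_den * H_den + G_num * H_num = (s^3 + 4.9*s^2 + 4.28*s + 0.38) + (9) = s^3 + 4.9*s^2 + 4.28*s + 9.38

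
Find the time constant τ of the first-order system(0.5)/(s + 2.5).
First-order system: τ = -1/pole. Pole = -2.5. τ = -1/(-2.5) = 0.4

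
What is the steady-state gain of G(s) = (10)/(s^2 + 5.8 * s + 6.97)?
DC gain = G(0) = num(0)/den(0) = 10/6.97 = 1.435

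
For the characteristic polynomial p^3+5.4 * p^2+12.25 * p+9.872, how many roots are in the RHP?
p^3 + 5.4*p^2 + 12.25*p + 9.872 = (p + 1.6)(p^2 + 3.8*p + 6.17). Poles: -1.6, -1.9 + 1.6j, -1.9 - 1.6j. RHP poles (Re>0): 0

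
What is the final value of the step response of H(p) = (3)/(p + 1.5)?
FVT: lim_{t→∞} y(t) = lim_{p→0} p*Y(p) where Y(p) = H(p)/p.
= lim_{p→0} H(p) = H(0) = num(0)/den(0) = 3/1.5 = 2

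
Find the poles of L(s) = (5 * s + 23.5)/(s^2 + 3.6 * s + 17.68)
Set denominator = 0: s^2 + 3.6*s + 17.68 = 0 → Poles: -1.8 + 3.8j, -1.8 - 3.8j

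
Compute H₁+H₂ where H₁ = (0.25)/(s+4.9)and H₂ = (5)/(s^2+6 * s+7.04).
Parallel: H = H₁ + H₂ = (n₁·d₂ + n₂·d₁)/(d₁·d₂).
n₁·d₂ = 0.25*s^2 + 1.5*s + 1.76. n₂·d₁ = 5*s + 24.5. Sum = 0.25*s^2 + 6.5*s + 26.26. d₁·d₂ = s^3 + 10.9*s^2 + 36.44*s + 34.496.
H(s) = (0.25*s^2 + 6.5*s + 26.26)/(s^3 + 10.9*s^2 + 36.44*s + 34.496)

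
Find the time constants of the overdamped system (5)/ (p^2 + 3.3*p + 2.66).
Overdamped: real poles at -1.9, -1.4. τ = -1/pole → τ₁ = 0.5263, τ₂ = 0.7143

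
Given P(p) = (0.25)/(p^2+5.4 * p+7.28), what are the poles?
Set denominator = 0: p^2 + 5.4*p + 7.28 = (p + 2.8)(p + 2.6) = 0 → Poles: -2.6, -2.8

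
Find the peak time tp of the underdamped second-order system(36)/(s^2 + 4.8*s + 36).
Standard form: ωn²/(s²+2ζωn·s+ωn²) → ωn = 6, ζ = 0.4.
ωd = ωn·√(1-ζ²) = 6·√(1-0.4²) = 5.499.
tp = π/ωd = π/5.499 = 0.5713 s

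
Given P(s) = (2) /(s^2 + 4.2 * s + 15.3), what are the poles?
Set denominator = 0: s^2 + 4.2*s + 15.3 = 0 → Poles: -2.1 + 3.3j, -2.1 - 3.3j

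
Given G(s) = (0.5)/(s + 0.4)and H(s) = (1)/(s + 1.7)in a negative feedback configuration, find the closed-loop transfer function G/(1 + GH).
Closed-loop T = G/(1+GH).
Numerator: G_num * H_den = 0.5*s + 0.85.
Denominator: G_den * H_den + G_num * H_num = (s^2 + 2.1*s + 0.68) + (0.5) = s^2 + 2.1*s + 1.18.
T(s) = (0.5*s + 0.85)/(s^2 + 2.1*s + 1.18)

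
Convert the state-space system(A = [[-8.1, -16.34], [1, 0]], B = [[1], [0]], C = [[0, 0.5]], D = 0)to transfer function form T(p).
T(p) = C(pI - A)⁻¹B + D.
Characteristic polynomial det(pI - A) = p^2 + 8.1*p + 16.34.
Numerator from C·adj(pI-A)·B + D·det(pI-A) = 0.5.
T(p) = (0.5)/(p^2 + 8.1*p + 16.34)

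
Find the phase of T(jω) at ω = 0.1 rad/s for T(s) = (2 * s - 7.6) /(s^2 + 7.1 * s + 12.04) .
Substitute s = j*0.1: T(j0.1) = -0.628583 + 0.0537235j.
∠T(j0.1) = atan2(Im, Re) = atan2(0.0537235, -0.628583) = 175.11°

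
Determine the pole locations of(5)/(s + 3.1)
Set denominator = 0: s + 3.1 = 0 → Poles: -3.1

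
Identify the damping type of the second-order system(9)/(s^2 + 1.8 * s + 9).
Standard form: ωn²/(s²+2ζωn·s+ωn²) gives ωn=3, ζ=0.3.
Underdamped (ζ = 0.3 < 1)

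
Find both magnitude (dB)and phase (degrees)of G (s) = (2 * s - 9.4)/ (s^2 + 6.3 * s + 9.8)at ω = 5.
Substitute s = j*5: G(j5) = 0.374302 + 0.117797j.
|G| = 20*log₁₀(sqrt(Re²+Im²)) = -8.13 dB.
∠G = atan2(Im, Re) = 17.47°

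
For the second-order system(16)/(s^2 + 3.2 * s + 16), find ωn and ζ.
Standard form: ωn²/(s²+2ζωn·s+ωn²).
const=16=ωn² → ωn=4, s coeff=3.2=2ζωn → ζ=0.4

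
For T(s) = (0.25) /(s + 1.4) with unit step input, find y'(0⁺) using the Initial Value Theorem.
IVT: y'(0⁺) = lim_{s→∞} s²·Y(s) = lim_{s→∞} s·T(s).
deg(num) = 0, deg(den) = 1, relative degree = 1, so s·T(s) → (leading num)/(leading den) = 0.25/1 = 0.25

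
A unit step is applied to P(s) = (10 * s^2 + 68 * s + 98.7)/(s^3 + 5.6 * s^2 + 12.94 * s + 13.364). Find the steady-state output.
FVT: lim_{t→∞} y(t) = lim_{s→0} s*Y(s) where Y(s) = P(s)/s.
= lim_{s→0} P(s) = P(0) = num(0)/den(0) = 98.7/13.364 = 7.386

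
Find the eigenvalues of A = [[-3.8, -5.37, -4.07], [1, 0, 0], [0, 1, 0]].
Eigenvalues solve det(λI - A) = 0.
Characteristic polynomial: λ^3 + 3.8*λ^2 + 5.37*λ + 4.07 = 0.
Factor: (λ + 2.2)(λ^2 + 1.6*λ + 1.85) = 0.
Roots: -0.8 + 1.1j, -0.8 - 1.1j, -2.2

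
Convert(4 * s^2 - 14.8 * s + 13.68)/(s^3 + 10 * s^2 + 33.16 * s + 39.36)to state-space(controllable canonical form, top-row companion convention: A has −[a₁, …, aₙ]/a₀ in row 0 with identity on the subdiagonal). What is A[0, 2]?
Reachable canonical form for den = s^3 + 10*s^2 + 33.16*s + 39.36: top row of A = -[a₁,a₂,...,aₙ]/a₀, ones on the subdiagonal, zeros elsewhere.
A = [[-10, -33.16, -39.36], [1, 0, 0], [0, 1, 0]].
A[0,2] = -39.36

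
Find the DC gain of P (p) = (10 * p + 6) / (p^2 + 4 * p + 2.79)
DC gain = P(0) = num(0)/den(0) = 6/2.79 = 2.151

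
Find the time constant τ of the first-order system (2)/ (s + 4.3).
First-order system: τ = -1/pole. Pole = -4.3. τ = -1/(-4.3) = 0.2326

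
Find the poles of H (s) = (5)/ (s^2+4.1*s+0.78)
Set denominator = 0: s^2 + 4.1*s + 0.78 = (s + 3.9)(s + 0.2) = 0 → Poles: -0.2, -3.9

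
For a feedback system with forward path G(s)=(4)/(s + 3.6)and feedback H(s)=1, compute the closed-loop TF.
Closed-loop T = G/(1+GH).
Numerator: G_num * H_den = 4.
Denominator: G_den * H_den + G_num * H_num = (s + 3.6) + (4) = s + 7.6.
T(s) = (4)/(s + 7.6)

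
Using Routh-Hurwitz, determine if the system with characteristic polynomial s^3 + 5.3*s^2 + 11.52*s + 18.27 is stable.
Routh array:
s^3: [1, 11.52]; s^2: [5.3, 18.27]; s^1: [8.07283]; s^0: [18.27]
First column: [1, 5.3, 8.07283, 18.27]. Sign changes = 0.
Yes, stable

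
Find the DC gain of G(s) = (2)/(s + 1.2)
DC gain = G(0) = num(0)/den(0) = 2/1.2 = 1.667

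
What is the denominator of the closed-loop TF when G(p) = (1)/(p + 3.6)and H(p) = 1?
Characteristic poly = G_den * H_den + G_num * H_num = (p + 3.6) + (1) = p + 4.6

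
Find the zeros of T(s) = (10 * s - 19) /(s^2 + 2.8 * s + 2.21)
Set numerator = 0: 10*s - 19 = 0 → Zeros: 1.9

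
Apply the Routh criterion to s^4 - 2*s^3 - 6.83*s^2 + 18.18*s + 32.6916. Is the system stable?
Routh array:
s^4: [1, -6.83, 32.6916]; s^3: [-2, 18.18]; s^2: [2.26, 32.6916]; s^1: [47.1106]; s^0: [32.6916]
First column: [1, -2, 2.26, 47.1106, 32.6916]. Sign changes = 2.
No, unstable (2 RHP root(s))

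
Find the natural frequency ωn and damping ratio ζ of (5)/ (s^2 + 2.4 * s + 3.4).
Underdamped: complex pole -1.2 + 1.4j. ωn = |pole| = 1.844, ζ = -Re(pole)/ωn = 0.6508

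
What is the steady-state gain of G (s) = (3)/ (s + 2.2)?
DC gain = G(0) = num(0)/den(0) = 3/2.2 = 1.364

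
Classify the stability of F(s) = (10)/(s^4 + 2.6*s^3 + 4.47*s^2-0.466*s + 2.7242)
Denominator: s^4 + 2.6*s^3 + 4.47*s^2 - 0.466*s + 2.7242 = (s^2 - 0.4*s + 0.53)(s^2 + 3*s + 5.14). Poles: -1.5 + 1.7j, -1.5 - 1.7j, 0.2 + 0.7j, 0.2 - 0.7j. Unstable (2 pole(s) in RHP)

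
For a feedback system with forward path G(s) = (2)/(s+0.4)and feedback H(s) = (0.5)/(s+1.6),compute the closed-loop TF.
Closed-loop T = G/(1+GH).
Numerator: G_num * H_den = 2*s + 3.2.
Denominator: G_den * H_den + G_num * H_num = (s^2 + 2*s + 0.64) + (1) = s^2 + 2*s + 1.64.
T(s) = (2*s + 3.2)/(s^2 + 2*s + 1.64)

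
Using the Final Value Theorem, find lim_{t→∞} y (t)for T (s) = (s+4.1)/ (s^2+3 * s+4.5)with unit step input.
FVT: lim_{t→∞} y(t) = lim_{s→0} s*Y(s) where Y(s) = T(s)/s.
= lim_{s→0} T(s) = T(0) = num(0)/den(0) = 4.1/4.5 = 0.9111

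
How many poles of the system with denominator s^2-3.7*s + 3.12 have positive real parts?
s^2 - 3.7*s + 3.12 = (s - 2.4)(s - 1.3). Poles: 1.3, 2.4. RHP poles (Re>0): 2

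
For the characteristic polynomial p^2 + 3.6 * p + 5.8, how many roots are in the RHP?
Poles: -1.8 + 1.6j, -1.8 - 1.6j. RHP poles (Re>0): 0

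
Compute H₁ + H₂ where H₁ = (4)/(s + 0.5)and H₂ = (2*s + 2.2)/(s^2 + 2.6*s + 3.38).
Parallel: H = H₁ + H₂ = (n₁·d₂ + n₂·d₁)/(d₁·d₂).
n₁·d₂ = 4*s^2 + 10.4*s + 13.52. n₂·d₁ = 2*s^2 + 3.2*s + 1.1. Sum = 6*s^2 + 13.6*s + 14.62. d₁·d₂ = s^3 + 3.1*s^2 + 4.68*s + 1.69.
H(s) = (6*s^2 + 13.6*s + 14.62)/(s^3 + 3.1*s^2 + 4.68*s + 1.69)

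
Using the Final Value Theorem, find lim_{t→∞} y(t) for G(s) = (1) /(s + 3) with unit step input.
FVT: lim_{t→∞} y(t) = lim_{s→0} s*Y(s) where Y(s) = G(s)/s.
= lim_{s→0} G(s) = G(0) = num(0)/den(0) = 1/3 = 0.3333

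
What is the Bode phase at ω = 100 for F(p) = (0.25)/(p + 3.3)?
Substitute p = j*100: F(j100) = 8.24103e-05 - 0.00249728j.
∠F(j100) = atan2(Im, Re) = atan2(-0.00249728, 8.24103e-05) = -88.11°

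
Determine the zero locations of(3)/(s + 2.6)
Numerator is a nonzero constant (3) → Zeros: none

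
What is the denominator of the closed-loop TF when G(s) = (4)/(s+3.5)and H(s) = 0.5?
Characteristic poly = G_den * H_den + G_num * H_num = (s + 3.5) + (2) = s + 5.5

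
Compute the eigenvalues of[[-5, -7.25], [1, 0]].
Eigenvalues solve det(λI - A) = 0.
Characteristic polynomial: λ^2 + 5*λ + 7.25 = 0.
Roots: -2.5 + 1j, -2.5 - 1j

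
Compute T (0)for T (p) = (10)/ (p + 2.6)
DC gain = T(0) = num(0)/den(0) = 10/2.6 = 3.846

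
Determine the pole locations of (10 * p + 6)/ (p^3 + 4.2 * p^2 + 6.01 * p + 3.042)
Set denominator = 0: p^3 + 4.2*p^2 + 6.01*p + 3.042 = (p + 1.8)(p^2 + 2.4*p + 1.69) = 0 → Poles: -1.2 + 0.5j, -1.2 - 0.5j, -1.8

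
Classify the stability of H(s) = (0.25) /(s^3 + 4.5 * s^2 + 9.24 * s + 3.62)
Denominator: s^3 + 4.5*s^2 + 9.24*s + 3.62 = (s + 0.5)(s^2 + 4*s + 7.24). Poles: -0.5, -2 + 1.8j, -2 - 1.8j. Stable (all poles in LHP)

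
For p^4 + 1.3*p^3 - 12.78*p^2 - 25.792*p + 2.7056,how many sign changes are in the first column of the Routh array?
Routh array:
p^4: [1, -12.78, 2.7056]; p^3: [1.3, -25.792]; p^2: [7.06, 2.7056]; p^1: [-26.2902]; p^0: [2.7056]
First column: [1, 1.3, 7.06, -26.2902, 2.7056]. Sign changes = 2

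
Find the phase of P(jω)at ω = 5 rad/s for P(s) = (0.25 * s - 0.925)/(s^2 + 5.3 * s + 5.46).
Substitute s = j*5: P(j5) = 0.0472293 + 8.0715e-05j.
∠P(j5) = atan2(Im, Re) = atan2(8.0715e-05, 0.0472293) = 0.10°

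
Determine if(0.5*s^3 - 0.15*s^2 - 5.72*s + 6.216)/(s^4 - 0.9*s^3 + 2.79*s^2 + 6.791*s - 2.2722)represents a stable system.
Denominator: s^4 - 0.9*s^3 + 2.79*s^2 + 6.791*s - 2.2722 = (s - 0.3)(s + 1.4)(s^2 - 2*s + 5.41). Poles: -1.4, 0.3, 1 + 2.1j, 1 - 2.1j. All Re(p)<0: No (unstable)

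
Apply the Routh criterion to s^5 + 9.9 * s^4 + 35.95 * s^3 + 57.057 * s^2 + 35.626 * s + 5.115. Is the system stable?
Routh array:
s^5: [1, 35.95, 35.626]; s^4: [9.9, 57.057, 5.115]; s^3: [30.1867, 35.1093]; s^2: [45.5426, 5.115]; s^1: [31.719]; s^0: [5.115]
First column: [1, 9.9, 30.1867, 45.5426, 31.719, 5.115]. Sign changes = 0.
Yes, stable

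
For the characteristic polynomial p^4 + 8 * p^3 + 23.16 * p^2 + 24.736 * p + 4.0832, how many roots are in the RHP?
p^4 + 8*p^3 + 23.16*p^2 + 24.736*p + 4.0832 = (p + 0.2)(p + 2.2)(p^2 + 5.6*p + 9.28). Poles: -0.2, -2.2, -2.8 + 1.2j, -2.8 - 1.2j. RHP poles (Re>0): 0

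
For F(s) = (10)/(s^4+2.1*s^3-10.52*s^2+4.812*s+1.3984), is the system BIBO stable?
Denominator: s^4 + 2.1*s^3 - 10.52*s^2 + 4.812*s + 1.3984 = (s - 1.9)(s + 0.2)(s - 0.8)(s + 4.6). Poles: -0.2, -4.6, 0.8, 1.9. All Re(p)<0: No (unstable)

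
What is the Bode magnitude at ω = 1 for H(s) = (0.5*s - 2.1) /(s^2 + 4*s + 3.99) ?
Substitute s = j*1: H(j1) = -0.171571 + 0.396751j.
|H(j1)| = sqrt(Re² + Im²) = 0.4323.
20*log₁₀(0.4323) = -7.29 dB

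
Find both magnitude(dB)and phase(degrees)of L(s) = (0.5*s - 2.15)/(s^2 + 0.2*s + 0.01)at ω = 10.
Substitute s = j*10: L(j10) = 0.0224934 - 0.0495551j.
|L| = 20*log₁₀(sqrt(Re²+Im²)) = -25.28 dB.
∠L = atan2(Im, Re) = -65.59°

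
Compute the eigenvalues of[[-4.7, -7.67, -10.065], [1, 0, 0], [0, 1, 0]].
Eigenvalues solve det(λI - A) = 0.
Characteristic polynomial: λ^3 + 4.7*λ^2 + 7.67*λ + 10.065 = 0.
Factor: (λ + 3.3)(λ^2 + 1.4*λ + 3.05) = 0.
Roots: -0.7 + 1.6j, -0.7 - 1.6j, -3.3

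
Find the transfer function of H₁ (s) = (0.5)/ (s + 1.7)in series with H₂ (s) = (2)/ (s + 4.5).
Series: H = H₁ · H₂ = (n₁·n₂)/(d₁·d₂).
Num: n₁·n₂ = 1. Den: d₁·d₂ = s^2 + 6.2*s + 7.65.
H(s) = (1)/(s^2 + 6.2*s + 7.65)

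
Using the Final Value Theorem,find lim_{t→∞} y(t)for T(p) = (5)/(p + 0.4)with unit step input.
FVT: lim_{t→∞} y(t) = lim_{p→0} p*Y(p) where Y(p) = T(p)/p.
= lim_{p→0} T(p) = T(0) = num(0)/den(0) = 5/0.4 = 12.5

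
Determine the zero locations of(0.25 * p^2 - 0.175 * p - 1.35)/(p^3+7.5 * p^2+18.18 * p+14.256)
Set numerator = 0: 0.25*p^2 - 0.175*p - 1.35 = 0.25*(p - 2.7)(p + 2) = 0 → Zeros: -2, 2.7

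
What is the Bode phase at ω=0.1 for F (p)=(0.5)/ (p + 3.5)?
Substitute p = j*0.1: F(j0.1) = 0.142741 - 0.0040783j.
∠F(j0.1) = atan2(Im, Re) = atan2(-0.0040783, 0.142741) = -1.64°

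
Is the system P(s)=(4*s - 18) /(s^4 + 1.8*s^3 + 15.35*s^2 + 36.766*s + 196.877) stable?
Denominator: s^4 + 1.8*s^3 + 15.35*s^2 + 36.766*s + 196.877 = (s^2 - 2.8*s + 15.65)(s^2 + 4.6*s + 12.58). Poles: -2.3 + 2.7j, -2.3 - 2.7j, 1.4 + 3.7j, 1.4 - 3.7j. All Re(p)<0: No (unstable)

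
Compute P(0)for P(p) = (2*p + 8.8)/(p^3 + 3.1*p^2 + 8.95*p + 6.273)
DC gain = P(0) = num(0)/den(0) = 8.8/6.273 = 1.403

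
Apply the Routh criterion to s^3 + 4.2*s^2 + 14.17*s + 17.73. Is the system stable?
Routh array:
s^3: [1, 14.17]; s^2: [4.2, 17.73]; s^1: [9.94857]; s^0: [17.73]
First column: [1, 4.2, 9.94857, 17.73]. Sign changes = 0.
Yes, stable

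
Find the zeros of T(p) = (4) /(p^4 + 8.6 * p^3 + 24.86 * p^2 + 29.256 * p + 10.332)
Numerator is a nonzero constant (4) → Zeros: none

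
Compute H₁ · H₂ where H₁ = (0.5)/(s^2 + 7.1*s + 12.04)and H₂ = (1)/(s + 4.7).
Series: H = H₁ · H₂ = (n₁·n₂)/(d₁·d₂).
Num: n₁·n₂ = 0.5. Den: d₁·d₂ = s^3 + 11.8*s^2 + 45.41*s + 56.588.
H(s) = (0.5)/(s^3 + 11.8*s^2 + 45.41*s + 56.588)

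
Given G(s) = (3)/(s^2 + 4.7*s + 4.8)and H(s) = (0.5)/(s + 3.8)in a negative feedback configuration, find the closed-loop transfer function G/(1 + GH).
Closed-loop T = G/(1+GH).
Numerator: G_num * H_den = 3*s + 11.4.
Denominator: G_den * H_den + G_num * H_num = (s^3 + 8.5*s^2 + 22.66*s + 18.24) + (1.5) = s^3 + 8.5*s^2 + 22.66*s + 19.74.
T(s) = (3*s + 11.4)/(s^3 + 8.5*s^2 + 22.66*s + 19.74)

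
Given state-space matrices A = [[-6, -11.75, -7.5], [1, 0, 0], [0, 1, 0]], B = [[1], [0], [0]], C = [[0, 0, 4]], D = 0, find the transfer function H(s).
H(s) = C(sI - A)⁻¹B + D.
Characteristic polynomial det(sI - A) = s^3 + 6*s^2 + 11.75*s + 7.5.
Numerator from C·adj(sI-A)·B + D·det(sI-A) = 4.
H(s) = (4)/(s^3 + 6*s^2 + 11.75*s + 7.5)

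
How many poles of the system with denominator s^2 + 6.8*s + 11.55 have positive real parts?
s^2 + 6.8*s + 11.55 = (s + 3.5)(s + 3.3). Poles: -3.3, -3.5. RHP poles (Re>0): 0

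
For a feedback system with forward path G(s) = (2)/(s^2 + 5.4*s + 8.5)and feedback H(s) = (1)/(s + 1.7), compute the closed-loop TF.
Closed-loop T = G/(1+GH).
Numerator: G_num * H_den = 2*s + 3.4.
Denominator: G_den * H_den + G_num * H_num = (s^3 + 7.1*s^2 + 17.68*s + 14.45) + (2) = s^3 + 7.1*s^2 + 17.68*s + 16.45.
T(s) = (2*s + 3.4)/(s^3 + 7.1*s^2 + 17.68*s + 16.45)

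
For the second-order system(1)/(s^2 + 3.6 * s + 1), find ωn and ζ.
Standard form: ωn²/(s²+2ζωn·s+ωn²).
const=1=ωn² → ωn=1, s coeff=3.6=2ζωn → ζ=1.8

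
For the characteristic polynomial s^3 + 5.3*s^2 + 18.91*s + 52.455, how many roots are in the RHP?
s^3 + 5.3*s^2 + 18.91*s + 52.455 = (s + 3.9)(s^2 + 1.4*s + 13.45). Poles: -0.7 + 3.6j, -0.7 - 3.6j, -3.9. RHP poles (Re>0): 0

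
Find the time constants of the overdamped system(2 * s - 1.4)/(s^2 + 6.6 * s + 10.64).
Overdamped: real poles at -3.8, -2.8. τ = -1/pole → τ₁ = 0.2632, τ₂ = 0.3571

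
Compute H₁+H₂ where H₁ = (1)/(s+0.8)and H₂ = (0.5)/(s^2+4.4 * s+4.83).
Parallel: H = H₁ + H₂ = (n₁·d₂ + n₂·d₁)/(d₁·d₂).
n₁·d₂ = s^2 + 4.4*s + 4.83. n₂·d₁ = 0.5*s + 0.4. Sum = s^2 + 4.9*s + 5.23. d₁·d₂ = s^3 + 5.2*s^2 + 8.35*s + 3.864.
H(s) = (s^2 + 4.9*s + 5.23)/(s^3 + 5.2*s^2 + 8.35*s + 3.864)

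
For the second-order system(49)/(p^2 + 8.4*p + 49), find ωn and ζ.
Standard form: ωn²/(p²+2ζωn·p+ωn²).
const=49=ωn² → ωn=7, p coeff=8.4=2ζωn → ζ=0.6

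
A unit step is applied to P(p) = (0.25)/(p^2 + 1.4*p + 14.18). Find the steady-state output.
FVT: lim_{t→∞} y(t) = lim_{p→0} p*Y(p) where Y(p) = P(p)/p.
= lim_{p→0} P(p) = P(0) = num(0)/den(0) = 0.25/14.18 = 0.01763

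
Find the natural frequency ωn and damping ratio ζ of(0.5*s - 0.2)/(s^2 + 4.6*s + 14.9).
Underdamped: complex pole -2.3 + 3.1j. ωn = |pole| = 3.86, ζ = -Re(pole)/ωn = 0.5958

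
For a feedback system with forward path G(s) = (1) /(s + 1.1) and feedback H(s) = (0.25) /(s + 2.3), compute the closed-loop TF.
Closed-loop T = G/(1+GH).
Numerator: G_num * H_den = s + 2.3.
Denominator: G_den * H_den + G_num * H_num = (s^2 + 3.4*s + 2.53) + (0.25) = s^2 + 3.4*s + 2.78.
T(s) = (s + 2.3)/(s^2 + 3.4*s + 2.78)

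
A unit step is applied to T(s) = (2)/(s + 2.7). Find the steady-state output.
FVT: lim_{t→∞} y(t) = lim_{s→0} s*Y(s) where Y(s) = T(s)/s.
= lim_{s→0} T(s) = T(0) = num(0)/den(0) = 2/2.7 = 0.7407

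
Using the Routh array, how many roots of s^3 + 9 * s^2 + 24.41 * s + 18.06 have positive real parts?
Routh array:
s^3: [1, 24.41]; s^2: [9, 18.06]; s^1: [22.4033]; s^0: [18.06]
First column: [1, 9, 22.4033, 18.06]. Sign changes = RHP roots = 0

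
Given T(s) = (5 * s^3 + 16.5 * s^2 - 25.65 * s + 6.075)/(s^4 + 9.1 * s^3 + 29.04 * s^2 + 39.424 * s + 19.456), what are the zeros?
Set numerator = 0: 5*s^3 + 16.5*s^2 - 25.65*s + 6.075 = 5*(s - 0.9)(s - 0.3)(s + 4.5) = 0 → Zeros: -4.5, 0.3, 0.9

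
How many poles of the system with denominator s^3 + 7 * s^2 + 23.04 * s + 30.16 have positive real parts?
s^3 + 7*s^2 + 23.04*s + 30.16 = (s + 2.6)(s^2 + 4.4*s + 11.6). Poles: -2.2 + 2.6j, -2.2 - 2.6j, -2.6. RHP poles (Re>0): 0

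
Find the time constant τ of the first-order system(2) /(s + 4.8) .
First-order system: τ = -1/pole. Pole = -4.8. τ = -1/(-4.8) = 0.2083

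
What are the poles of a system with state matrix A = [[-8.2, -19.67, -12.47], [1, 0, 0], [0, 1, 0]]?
Eigenvalues solve det(λI - A) = 0.
Characteristic polynomial: λ^3 + 8.2*λ^2 + 19.67*λ + 12.47 = 0.
Factor: (λ + 4.3)(λ + 1)(λ + 2.9) = 0.
Roots: -1, -2.9, -4.3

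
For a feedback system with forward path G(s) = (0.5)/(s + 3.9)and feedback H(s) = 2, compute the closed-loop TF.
Closed-loop T = G/(1+GH).
Numerator: G_num * H_den = 0.5.
Denominator: G_den * H_den + G_num * H_num = (s + 3.9) + (1) = s + 4.9.
T(s) = (0.5)/(s + 4.9)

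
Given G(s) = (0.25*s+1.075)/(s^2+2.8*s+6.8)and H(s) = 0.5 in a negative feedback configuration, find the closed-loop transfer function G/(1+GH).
Closed-loop T = G/(1+GH).
Numerator: G_num * H_den = 0.25*s + 1.075.
Denominator: G_den * H_den + G_num * H_num = (s^2 + 2.8*s + 6.8) + (0.125*s + 0.5375) = s^2 + 2.925*s + 7.3375.
T(s) = (0.25*s + 1.075)/(s^2 + 2.925*s + 7.3375)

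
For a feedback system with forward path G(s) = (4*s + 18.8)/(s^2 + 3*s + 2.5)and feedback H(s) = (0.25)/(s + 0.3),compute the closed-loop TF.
Closed-loop T = G/(1+GH).
Numerator: G_num * H_den = 4*s^2 + 20*s + 5.64.
Denominator: G_den * H_den + G_num * H_num = (s^3 + 3.3*s^2 + 3.4*s + 0.75) + (s + 4.7) = s^3 + 3.3*s^2 + 4.4*s + 5.45.
T(s) = (4*s^2 + 20*s + 5.64)/(s^3 + 3.3*s^2 + 4.4*s + 5.45)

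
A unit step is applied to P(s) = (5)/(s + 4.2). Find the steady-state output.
FVT: lim_{t→∞} y(t) = lim_{s→0} s*Y(s) where Y(s) = P(s)/s.
= lim_{s→0} P(s) = P(0) = num(0)/den(0) = 5/4.2 = 1.19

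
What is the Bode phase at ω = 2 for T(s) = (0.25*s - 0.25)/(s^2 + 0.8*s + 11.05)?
Substitute s = j*2: T(j2) = -0.0184166 + 0.0751017j.
∠T(j2) = atan2(Im, Re) = atan2(0.0751017, -0.0184166) = 103.78°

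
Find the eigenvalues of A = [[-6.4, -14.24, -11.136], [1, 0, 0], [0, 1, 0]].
Eigenvalues solve det(λI - A) = 0.
Characteristic polynomial: λ^3 + 6.4*λ^2 + 14.24*λ + 11.136 = 0.
Factor: (λ + 2.4)(λ^2 + 4*λ + 4.64) = 0.
Roots: -2 + 0.8j, -2 - 0.8j, -2.4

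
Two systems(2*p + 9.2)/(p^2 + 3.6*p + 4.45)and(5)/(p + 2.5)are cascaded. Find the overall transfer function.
Series: H = H₁ · H₂ = (n₁·n₂)/(d₁·d₂).
Num: n₁·n₂ = 10*p + 46. Den: d₁·d₂ = p^3 + 6.1*p^2 + 13.45*p + 11.125.
H(p) = (10*p + 46)/(p^3 + 6.1*p^2 + 13.45*p + 11.125)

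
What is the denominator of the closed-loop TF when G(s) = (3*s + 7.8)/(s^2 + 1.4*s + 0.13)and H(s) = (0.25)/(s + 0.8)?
Characteristic poly = G_den * H_den + G_num * H_num = (s^3 + 2.2*s^2 + 1.25*s + 0.104) + (0.75*s + 1.95) = s^3 + 2.2*s^2 + 2*s + 2.054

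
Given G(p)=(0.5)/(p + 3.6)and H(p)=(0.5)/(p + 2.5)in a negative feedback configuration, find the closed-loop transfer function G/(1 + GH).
Closed-loop T = G/(1+GH).
Numerator: G_num * H_den = 0.5*p + 1.25.
Denominator: G_den * H_den + G_num * H_num = (p^2 + 6.1*p + 9) + (0.25) = p^2 + 6.1*p + 9.25.
T(p) = (0.5*p + 1.25)/(p^2 + 6.1*p + 9.25)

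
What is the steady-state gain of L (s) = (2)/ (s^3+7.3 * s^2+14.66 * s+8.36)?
DC gain = L(0) = num(0)/den(0) = 2/8.36 = 0.2392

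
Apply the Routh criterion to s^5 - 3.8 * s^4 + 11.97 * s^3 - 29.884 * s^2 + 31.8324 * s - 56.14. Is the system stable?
Routh array:
s^5: [1, 11.97, 31.8324]; s^4: [-3.8, -29.884, -56.14]; s^3: [4.10579, 17.0587]; s^2: [-14.0958, -56.14]; s^1: [0.70637]; s^0: [-56.14]
First column: [1, -3.8, 4.10579, -14.0958, 0.70637, -56.14]. Sign changes = 5.
No, unstable (5 RHP root(s))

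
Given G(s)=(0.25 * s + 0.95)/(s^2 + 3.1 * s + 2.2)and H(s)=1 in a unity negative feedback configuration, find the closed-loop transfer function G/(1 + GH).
Closed-loop T = G/(1+GH).
Numerator: G_num * H_den = 0.25*s + 0.95.
Denominator: G_den * H_den + G_num * H_num = (s^2 + 3.1*s + 2.2) + (0.25*s + 0.95) = s^2 + 3.35*s + 3.15.
T(s) = (0.25*s + 0.95)/(s^2 + 3.35*s + 3.15)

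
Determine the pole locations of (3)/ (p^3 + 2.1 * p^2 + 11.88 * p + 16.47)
Set denominator = 0: p^3 + 2.1*p^2 + 11.88*p + 16.47 = (p + 1.5)(p^2 + 0.6*p + 10.98) = 0 → Poles: -0.3 + 3.3j, -0.3 - 3.3j, -1.5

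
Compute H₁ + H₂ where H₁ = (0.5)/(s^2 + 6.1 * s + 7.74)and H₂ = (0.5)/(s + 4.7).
Parallel: H = H₁ + H₂ = (n₁·d₂ + n₂·d₁)/(d₁·d₂).
n₁·d₂ = 0.5*s + 2.35. n₂·d₁ = 0.5*s^2 + 3.05*s + 3.87. Sum = 0.5*s^2 + 3.55*s + 6.22. d₁·d₂ = s^3 + 10.8*s^2 + 36.41*s + 36.378.
H(s) = (0.5*s^2 + 3.55*s + 6.22)/(s^3 + 10.8*s^2 + 36.41*s + 36.378)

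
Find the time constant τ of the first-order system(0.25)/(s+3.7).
First-order system: τ = -1/pole. Pole = -3.7. τ = -1/(-3.7) = 0.2703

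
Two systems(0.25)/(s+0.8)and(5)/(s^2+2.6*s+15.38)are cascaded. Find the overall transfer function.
Series: H = H₁ · H₂ = (n₁·n₂)/(d₁·d₂).
Num: n₁·n₂ = 1.25. Den: d₁·d₂ = s^3 + 3.4*s^2 + 17.46*s + 12.304.
H(s) = (1.25)/(s^3 + 3.4*s^2 + 17.46*s + 12.304)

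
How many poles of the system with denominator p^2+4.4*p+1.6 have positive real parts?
p^2 + 4.4*p + 1.6 = (p + 4)(p + 0.4). Poles: -0.4, -4. RHP poles (Re>0): 0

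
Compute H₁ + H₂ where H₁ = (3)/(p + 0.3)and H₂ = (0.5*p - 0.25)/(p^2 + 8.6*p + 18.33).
Parallel: H = H₁ + H₂ = (n₁·d₂ + n₂·d₁)/(d₁·d₂).
n₁·d₂ = 3*p^2 + 25.8*p + 54.99. n₂·d₁ = 0.5*p^2 - 0.1*p - 0.075. Sum = 3.5*p^2 + 25.7*p + 54.915. d₁·d₂ = p^3 + 8.9*p^2 + 20.91*p + 5.499.
H(p) = (3.5*p^2 + 25.7*p + 54.915)/(p^3 + 8.9*p^2 + 20.91*p + 5.499)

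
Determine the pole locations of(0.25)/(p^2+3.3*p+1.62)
Set denominator = 0: p^2 + 3.3*p + 1.62 = (p + 0.6)(p + 2.7) = 0 → Poles: -0.6, -2.7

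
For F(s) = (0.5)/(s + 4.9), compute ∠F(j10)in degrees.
Substitute s = j*10: F(j10) = 0.0197565 - 0.0403193j.
∠F(j10) = atan2(Im, Re) = atan2(-0.0403193, 0.0197565) = -63.90°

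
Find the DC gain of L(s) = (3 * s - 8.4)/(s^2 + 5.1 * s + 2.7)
DC gain = L(0) = num(0)/den(0) = -8.4/2.7 = -3.111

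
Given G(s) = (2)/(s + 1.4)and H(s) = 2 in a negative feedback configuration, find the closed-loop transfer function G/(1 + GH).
Closed-loop T = G/(1+GH).
Numerator: G_num * H_den = 2.
Denominator: G_den * H_den + G_num * H_num = (s + 1.4) + (4) = s + 5.4.
T(s) = (2)/(s + 5.4)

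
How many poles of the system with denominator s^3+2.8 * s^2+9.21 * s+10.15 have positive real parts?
s^3 + 2.8*s^2 + 9.21*s + 10.15 = (s + 1.4)(s^2 + 1.4*s + 7.25). Poles: -0.7 + 2.6j, -0.7 - 2.6j, -1.4. RHP poles (Re>0): 0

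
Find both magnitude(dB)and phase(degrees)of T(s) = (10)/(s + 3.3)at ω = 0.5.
Substitute s = j*0.5: T(j0.5) = 2.9623 - 0.448833j.
|T| = 20*log₁₀(sqrt(Re²+Im²)) = 9.53 dB.
∠T = atan2(Im, Re) = -8.62°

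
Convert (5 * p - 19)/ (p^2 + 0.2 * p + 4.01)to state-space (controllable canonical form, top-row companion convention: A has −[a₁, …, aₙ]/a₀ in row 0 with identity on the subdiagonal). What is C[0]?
Reachable canonical form: C = numerator coefficients (right-aligned, zero-padded to length n).
num = 5*p - 19, C = [[5, -19]].
C[0] = 5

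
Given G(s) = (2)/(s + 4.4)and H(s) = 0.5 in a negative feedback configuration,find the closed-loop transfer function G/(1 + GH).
Closed-loop T = G/(1+GH).
Numerator: G_num * H_den = 2.
Denominator: G_den * H_den + G_num * H_num = (s + 4.4) + (1) = s + 5.4.
T(s) = (2)/(s + 5.4)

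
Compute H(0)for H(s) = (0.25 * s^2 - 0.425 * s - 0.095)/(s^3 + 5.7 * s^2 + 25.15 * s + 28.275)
DC gain = H(0) = num(0)/den(0) = -0.095/28.275 = -0.00336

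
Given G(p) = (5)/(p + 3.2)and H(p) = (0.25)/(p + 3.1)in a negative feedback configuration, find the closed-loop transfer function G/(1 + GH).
Closed-loop T = G/(1+GH).
Numerator: G_num * H_den = 5*p + 15.5.
Denominator: G_den * H_den + G_num * H_num = (p^2 + 6.3*p + 9.92) + (1.25) = p^2 + 6.3*p + 11.17.
T(p) = (5*p + 15.5)/(p^2 + 6.3*p + 11.17)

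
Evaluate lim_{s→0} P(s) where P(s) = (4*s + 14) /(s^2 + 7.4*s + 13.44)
DC gain = P(0) = num(0)/den(0) = 14/13.44 = 1.042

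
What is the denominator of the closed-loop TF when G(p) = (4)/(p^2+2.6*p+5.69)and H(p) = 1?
Characteristic poly = G_den * H_den + G_num * H_num = (p^2 + 2.6*p + 5.69) + (4) = p^2 + 2.6*p + 9.69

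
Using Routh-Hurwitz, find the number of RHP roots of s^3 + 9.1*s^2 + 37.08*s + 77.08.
Routh array:
s^3: [1, 37.08]; s^2: [9.1, 77.08]; s^1: [28.6097]; s^0: [77.08]
First column: [1, 9.1, 28.6097, 77.08]. Sign changes = RHP roots = 0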